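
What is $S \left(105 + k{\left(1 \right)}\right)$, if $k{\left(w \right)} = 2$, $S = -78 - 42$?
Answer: $-12840$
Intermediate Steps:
$S = -120$
$S \left(105 + k{\left(1 \right)}\right) = - 120 \left(105 + 2\right) = \left(-120\right) 107 = -12840$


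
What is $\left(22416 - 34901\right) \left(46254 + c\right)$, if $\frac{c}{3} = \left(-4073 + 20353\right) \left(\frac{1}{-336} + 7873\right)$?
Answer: $- \frac{67217841692485}{14} \approx -4.8013 \cdot 10^{12}$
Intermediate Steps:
$c = \frac{5383240445}{14}$ ($c = 3 \left(-4073 + 20353\right) \left(\frac{1}{-336} + 7873\right) = 3 \cdot 16280 \left(- \frac{1}{336} + 7873\right) = 3 \cdot 16280 \cdot \frac{2645327}{336} = 3 \cdot \frac{5383240445}{42} = \frac{5383240445}{14} \approx 3.8452 \cdot 10^{8}$)
$\left(22416 - 34901\right) \left(46254 + c\right) = \left(22416 - 34901\right) \left(46254 + \frac{5383240445}{14}\right) = \left(-12485\right) \frac{5383888001}{14} = - \frac{67217841692485}{14}$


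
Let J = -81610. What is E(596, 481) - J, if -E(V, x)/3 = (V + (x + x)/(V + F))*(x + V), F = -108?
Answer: -451506215/244 ≈ -1.8504e+6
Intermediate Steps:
E(V, x) = -3*(V + x)*(V + 2*x/(-108 + V)) (E(V, x) = -3*(V + (x + x)/(V - 108))*(x + V) = -3*(V + (2*x)/(-108 + V))*(V + x) = -3*(V + 2*x/(-108 + V))*(V + x) = -3*(V + x)*(V + 2*x/(-108 + V)))
E(596, 481) - J = 3*(-1*596³ - 2*481² + 108*596² - 1*481*596² + 106*596*481)/(-108 + 596) - 1*(-81610) = 3*(-1*211708736 - 2*231361 + 108*355216 - 1*481*355216 + 30387656)/488 + 81610 = 3*(1/488)*(-211708736 - 462722 + 38363328 - 170858896 + 30387656) + 81610 = 3*(1/488)*(-314279370) + 81610 = -471419055/244 + 81610 = -451506215/244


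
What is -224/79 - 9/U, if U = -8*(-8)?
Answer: -15047/5056 ≈ -2.9761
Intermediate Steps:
U = 64
-224/79 - 9/U = -224/79 - 9/64 = -15047/5056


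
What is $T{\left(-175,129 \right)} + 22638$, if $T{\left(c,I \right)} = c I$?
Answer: $63$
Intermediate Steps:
$T{\left(c,I \right)} = I c$
$T{\left(-175,129 \right)} + 22638 = 129 \left(-175\right) + 22638 = -22575 + 22638 = 63$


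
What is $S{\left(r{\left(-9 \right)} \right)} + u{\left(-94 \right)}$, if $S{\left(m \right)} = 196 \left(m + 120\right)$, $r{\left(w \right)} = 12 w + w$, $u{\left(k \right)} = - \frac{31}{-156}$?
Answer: $\frac{91759}{156} \approx 588.2$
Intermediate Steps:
$u{\left(k \right)} = \frac{31}{156}$ ($u{\left(k \right)} = \left(-31\right) \left(- \frac{1}{156}\right) = \frac{31}{156}$)
$r{\left(w \right)} = 13 w$
$S{\left(m \right)} = 23520 + 196 m$ ($S{\left(m \right)} = 196 \left(120 + m\right) = 23520 + 196 m$)
$S{\left(r{\left(-9 \right)} \right)} + u{\left(-94 \right)} = \left(23520 + 196 \cdot 13 \left(-9\right)\right) + \frac{31}{156} = \left(23520 + 196 \left(-117\right)\right) + \frac{31}{156} = \left(23520 - 22932\right) + \frac{31}{156} = 588 + \frac{31}{156} = \frac{91759}{156}$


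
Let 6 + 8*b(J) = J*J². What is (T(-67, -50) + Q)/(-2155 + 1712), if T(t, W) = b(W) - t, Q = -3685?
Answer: 76975/1772 ≈ 43.440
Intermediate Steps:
b(J) = -¾ + J³/8 (b(J) = -¾ + (J*J²)/8 = -¾ + J³/8)
T(t, W) = -¾ - t + W³/8 (T(t, W) = (-¾ + W³/8) - t = -¾ - t + W³/8)
(T(-67, -50) + Q)/(-2155 + 1712) = ((-¾ - 1*(-67) + (⅛)*(-50)³) - 3685)/(-2155 + 1712) = ((-¾ + 67 + (⅛)*(-125000)) - 3685)/(-443) = ((-¾ + 67 - 15625) - 3685)*(-1/443) = (-62235/4 - 3685)*(-1/443) = -76975/4*(-1/443) = 76975/1772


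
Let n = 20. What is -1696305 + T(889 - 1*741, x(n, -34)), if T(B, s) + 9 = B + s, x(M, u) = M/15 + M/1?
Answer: -5088434/3 ≈ -1.6961e+6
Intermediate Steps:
x(M, u) = 16*M/15 (x(M, u) = M*(1/15) + M*1 = M/15 + M = 16*M/15)
T(B, s) = -9 + B + s (T(B, s) = -9 + (B + s) = -9 + B + s)
-1696305 + T(889 - 1*741, x(n, -34)) = -1696305 + (-9 + (889 - 1*741) + (16/15)*20) = -1696305 + (-9 + (889 - 741) + 64/3) = -1696305 + (-9 + 148 + 64/3) = -1696305 + 481/3 = -5088434/3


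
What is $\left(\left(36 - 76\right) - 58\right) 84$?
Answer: $-8232$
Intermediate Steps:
$\left(\left(36 - 76\right) - 58\right) 84 = \left(-40 - 58\right) 84 = \left(-98\right) 84 = -8232$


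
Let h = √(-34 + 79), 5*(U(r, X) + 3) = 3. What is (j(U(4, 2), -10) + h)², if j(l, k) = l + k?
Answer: 4969/25 - 372*√5/5 ≈ 32.397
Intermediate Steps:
U(r, X) = -12/5 (U(r, X) = -3 + (⅕)*3 = -3 + ⅗ = -12/5)
j(l, k) = k + l
h = 3*√5 (h = √45 = 3*√5 ≈ 6.7082)
(j(U(4, 2), -10) + h)² = ((-10 - 12/5) + 3*√5)² = (-62/5 + 3*√5)²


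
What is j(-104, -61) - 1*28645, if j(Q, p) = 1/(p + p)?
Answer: -3494691/122 ≈ -28645.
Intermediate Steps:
j(Q, p) = 1/(2*p)
j(-104, -61) - 1*28645 = (½)/(-61) - 1*28645 = (½)*(-1/61) - 28645 = -1/122 - 28645 = -3494691/122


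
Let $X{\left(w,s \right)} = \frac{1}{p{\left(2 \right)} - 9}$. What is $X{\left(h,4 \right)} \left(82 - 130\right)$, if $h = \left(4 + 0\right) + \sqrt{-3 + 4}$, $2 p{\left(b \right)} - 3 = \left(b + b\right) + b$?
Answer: $\frac{32}{3} \approx 10.667$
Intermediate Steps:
$p{\left(b \right)} = \frac{3}{2} + \frac{3 b}{2}$ ($p{\left(b \right)} = \frac{3}{2} + \frac{\left(b + b\right) + b}{2} = \frac{3}{2} + \frac{2 b + b}{2} = \frac{3}{2} + \frac{3 b}{2}$)
$h = 5$ ($h = 4 + \sqrt{1} = 4 + 1 = 5$)
$X{\left(w,s \right)} = - \frac{2}{9}$ ($X{\left(w,s \right)} = \frac{1}{\left(\frac{3}{2} + \frac{3}{2} \cdot 2\right) - 9} = \frac{1}{\left(\frac{3}{2} + 3\right) - 9} = \frac{1}{\frac{9}{2} - 9} = \frac{1}{- \frac{9}{2}} = - \frac{2}{9}$)
$X{\left(h,4 \right)} \left(82 - 130\right) = - \frac{2 \left(82 - 130\right)}{9} = \left(- \frac{2}{9}\right) \left(-48\right) = \frac{32}{3}$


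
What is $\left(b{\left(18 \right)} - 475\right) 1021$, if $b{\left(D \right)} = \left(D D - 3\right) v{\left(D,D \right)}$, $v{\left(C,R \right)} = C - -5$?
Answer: $7053068$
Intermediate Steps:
$v{\left(C,R \right)} = 5 + C$ ($v{\left(C,R \right)} = C + 5 = 5 + C$)
$b{\left(D \right)} = \left(-3 + D^{2}\right) \left(5 + D\right)$ ($b{\left(D \right)} = \left(D D - 3\right) \left(5 + D\right) = \left(D^{2} - 3\right) \left(5 + D\right) = \left(-3 + D^{2}\right) \left(5 + D\right)$)
$\left(b{\left(18 \right)} - 475\right) 1021 = \left(\left(-3 + 18^{2}\right) \left(5 + 18\right) - 475\right) 1021 = \left(\left(-3 + 324\right) 23 - 475\right) 1021 = \left(321 \cdot 23 - 475\right) 1021 = \left(7383 - 475\right) 1021 = 6908 \cdot 1021 = 7053068$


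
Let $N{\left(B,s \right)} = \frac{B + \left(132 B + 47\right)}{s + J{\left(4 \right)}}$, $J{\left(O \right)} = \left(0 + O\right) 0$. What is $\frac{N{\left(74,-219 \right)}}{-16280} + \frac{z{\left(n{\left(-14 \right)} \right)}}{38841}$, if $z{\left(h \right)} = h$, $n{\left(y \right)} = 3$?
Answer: $\frac{11963473}{4196381640} \approx 0.0028509$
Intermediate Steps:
$J{\left(O \right)} = 0$ ($J{\left(O \right)} = O 0 = 0$)
$N{\left(B,s \right)} = \frac{47 + 133 B}{s}$ ($N{\left(B,s \right)} = \frac{B + \left(132 B + 47\right)}{s + 0} = \frac{B + \left(47 + 132 B\right)}{s} = \frac{47 + 133 B}{s}$)
$\frac{N{\left(74,-219 \right)}}{-16280} + \frac{z{\left(n{\left(-14 \right)} \right)}}{38841} = \frac{\frac{1}{-219} \left(47 + 133 \cdot 74\right)}{-16280} + \frac{3}{38841} = - \frac{47 + 9842}{219} \left(- \frac{1}{16280}\right) + 3 \cdot \frac{1}{38841} = \left(- \frac{1}{219}\right) 9889 \left(- \frac{1}{16280}\right) + \frac{1}{12947} = \left(- \frac{9889}{219}\right) \left(- \frac{1}{16280}\right) + \frac{1}{12947} = \frac{899}{324120} + \frac{1}{12947} = \frac{11963473}{4196381640}$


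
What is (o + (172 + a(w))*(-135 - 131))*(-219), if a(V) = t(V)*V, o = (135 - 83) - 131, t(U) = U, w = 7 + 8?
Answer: 23144139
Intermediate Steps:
w = 15
o = -79 (o = 52 - 131 = -79)
a(V) = V**2 (a(V) = V*V = V**2)
(o + (172 + a(w))*(-135 - 131))*(-219) = (-79 + (172 + 15**2)*(-135 - 131))*(-219) = (-79 + (172 + 225)*(-266))*(-219) = (-79 + 397*(-266))*(-219) = (-79 - 105602)*(-219) = -105681*(-219) = 23144139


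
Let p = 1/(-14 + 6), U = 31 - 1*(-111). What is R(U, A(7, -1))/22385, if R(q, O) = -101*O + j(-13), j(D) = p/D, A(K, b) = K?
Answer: -73527/2328040 ≈ -0.031583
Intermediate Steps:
U = 142 (U = 31 + 111 = 142)
p = -⅛ (p = 1/(-8) = -⅛ ≈ -0.12500)
j(D) = -1/(8*D)
R(q, O) = 1/104 - 101*O (R(q, O) = -101*O - ⅛/(-13) = -101*O - ⅛*(-1/13) = -101*O + 1/104 = 1/104 - 101*O)
R(U, A(7, -1))/22385 = (1/104 - 101*7)/22385 = (1/104 - 707)*(1/22385) = -73527/104*1/22385 = -73527/2328040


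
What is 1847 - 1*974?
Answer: 873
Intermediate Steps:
1847 - 1*974 = 1847 - 974 = 873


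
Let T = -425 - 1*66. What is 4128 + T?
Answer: 3637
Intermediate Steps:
T = -491 (T = -425 - 66 = -491)
4128 + T = 4128 - 491 = 3637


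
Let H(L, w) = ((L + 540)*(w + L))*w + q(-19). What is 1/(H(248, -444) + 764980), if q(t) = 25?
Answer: 1/69339917 ≈ 1.4422e-8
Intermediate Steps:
H(L, w) = 25 + w*(540 + L)*(L + w) (H(L, w) = ((L + 540)*(w + L))*w + 25 = ((540 + L)*(L + w))*w + 25 = w*(540 + L)*(L + w) + 25 = 25 + w*(540 + L)*(L + w))
1/(H(248, -444) + 764980) = 1/((25 + 540*(-444)² + 248*(-444)² - 444*248² + 540*248*(-444)) + 764980) = 1/((25 + 540*197136 + 248*197136 - 444*61504 - 59460480) + 764980) = 1/((25 + 106453440 + 48889728 - 27307776 - 59460480) + 764980) = 1/(68574937 + 764980) = 1/69339917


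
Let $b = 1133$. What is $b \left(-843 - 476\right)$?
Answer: $-1494427$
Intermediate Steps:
$b \left(-843 - 476\right) = 1133 \left(-843 - 476\right) = 1133 \left(-1319\right) = -1494427$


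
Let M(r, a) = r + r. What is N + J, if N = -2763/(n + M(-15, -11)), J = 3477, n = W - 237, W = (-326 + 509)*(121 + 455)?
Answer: 121857498/35047 ≈ 3477.0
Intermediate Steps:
W = 105408 (W = 183*576 = 105408)
M(r, a) = 2*r
n = 105171 (n = 105408 - 237 = 105171)
N = -921/35047 (N = -2763/(105171 + 2*(-15)) = -2763/(105171 - 30) = -2763/105141 = -2763*1/105141 = -921/35047 ≈ -0.026279)
N + J = -921/35047 + 3477 = 121857498/35047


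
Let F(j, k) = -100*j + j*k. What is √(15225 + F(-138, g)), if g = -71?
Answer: √38823 ≈ 197.04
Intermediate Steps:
√(15225 + F(-138, g)) = √(15225 - 138*(-100 - 71)) = √(15225 - 138*(-171)) = √(15225 + 23598) = √38823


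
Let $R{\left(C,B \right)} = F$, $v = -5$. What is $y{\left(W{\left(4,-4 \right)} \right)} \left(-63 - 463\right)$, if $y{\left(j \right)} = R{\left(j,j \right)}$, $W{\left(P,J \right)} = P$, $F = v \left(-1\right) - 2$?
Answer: $-1578$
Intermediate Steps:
$F = 3$ ($F = \left(-5\right) \left(-1\right) - 2 = 5 - 2 = 3$)
$R{\left(C,B \right)} = 3$
$y{\left(j \right)} = 3$
$y{\left(W{\left(4,-4 \right)} \right)} \left(-63 - 463\right) = 3 \left(-63 - 463\right) = 3 \left(-526\right) = -1578$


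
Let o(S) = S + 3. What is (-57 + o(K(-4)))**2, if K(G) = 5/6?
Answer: 101761/36 ≈ 2826.7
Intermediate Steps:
K(G) = 5/6 (K(G) = 5*(1/6) = 5/6)
o(S) = 3 + S
(-57 + o(K(-4)))**2 = (-57 + (3 + 5/6))**2 = (-57 + 23/6)**2 = (-319/6)**2 = 101761/36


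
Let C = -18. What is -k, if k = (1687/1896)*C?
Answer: 5061/316 ≈ 16.016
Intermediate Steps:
k = -5061/316 (k = (1687/1896)*(-18) = -5061/316 ≈ -16.016)
-k = -1*(-5061/316) = 5061/316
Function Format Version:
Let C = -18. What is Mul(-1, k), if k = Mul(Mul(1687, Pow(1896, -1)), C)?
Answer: Rational(5061, 316) ≈ 16.016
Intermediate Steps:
k = Rational(-5061, 316) (k = Mul(Mul(1687, Pow(1896, -1)), -18) = Mul(Mul(1687, Rational(1, 1896)), -18) = Mul(Rational(1687, 1896), -18) = Rational(-5061, 316) ≈ -16.016)
Mul(-1, k) = Mul(-1, Rational(-5061, 316)) = Rational(5061, 316)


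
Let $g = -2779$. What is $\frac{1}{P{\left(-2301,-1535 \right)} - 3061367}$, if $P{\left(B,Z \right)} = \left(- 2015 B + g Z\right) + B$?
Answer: $\frac{1}{5838612} \approx 1.7127 \cdot 10^{-7}$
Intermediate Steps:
$P{\left(B,Z \right)} = - 2779 Z - 2014 B$ ($P{\left(B,Z \right)} = \left(- 2015 B - 2779 Z\right) + B = \left(- 2779 Z - 2015 B\right) + B = - 2779 Z - 2014 B$)
$\frac{1}{P{\left(-2301,-1535 \right)} - 3061367} = \frac{1}{\left(\left(-2779\right) \left(-1535\right) - -4634214\right) - 3061367} = \frac{1}{\left(4265765 + 4634214\right) - 3061367} = \frac{1}{8899979 - 3061367} = \frac{1}{5838612}$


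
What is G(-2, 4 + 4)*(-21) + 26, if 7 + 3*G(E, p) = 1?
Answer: 68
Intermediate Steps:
G(E, p) = -2 (G(E, p) = -7/3 + (⅓)*1 = -7/3 + ⅓ = -2)
G(-2, 4 + 4)*(-21) + 26 = -2*(-21) + 26 = 42 + 26 = 68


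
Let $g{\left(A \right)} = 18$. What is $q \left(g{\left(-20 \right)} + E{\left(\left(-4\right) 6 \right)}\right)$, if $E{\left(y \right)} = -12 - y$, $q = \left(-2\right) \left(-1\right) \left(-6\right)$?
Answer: $-360$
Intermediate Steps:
$q = -12$ ($q = 2 \left(-6\right) = -12$)
$q \left(g{\left(-20 \right)} + E{\left(\left(-4\right) 6 \right)}\right) = - 12 \left(18 - \left(12 - 24\right)\right) = - 12 \left(18 - -12\right) = - 12 \left(18 + \left(-12 + 24\right)\right) = - 12 \left(18 + 12\right) = \left(-12\right) 30 = -360$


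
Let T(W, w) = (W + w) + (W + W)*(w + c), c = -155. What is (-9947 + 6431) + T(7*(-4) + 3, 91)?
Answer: -250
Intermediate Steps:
T(W, w) = W + w + 2*W*(-155 + w) (T(W, w) = (W + w) + (W + W)*(w - 155) = (W + w) + (2*W)*(-155 + w) = (W + w) + 2*W*(-155 + w) = W + w + 2*W*(-155 + w))
(-9947 + 6431) + T(7*(-4) + 3, 91) = (-9947 + 6431) + (91 - 309*(7*(-4) + 3) + 2*(7*(-4) + 3)*91) = -3516 + (91 - 309*(-28 + 3) + 2*(-28 + 3)*91) = -3516 + (91 - 309*(-25) + 2*(-25)*91) = -3516 + (91 + 7725 - 4550) = -3516 + 3266 = -250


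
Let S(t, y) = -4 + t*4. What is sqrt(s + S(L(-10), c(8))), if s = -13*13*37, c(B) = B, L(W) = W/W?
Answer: 13*I*sqrt(37) ≈ 79.076*I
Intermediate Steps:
L(W) = 1
S(t, y) = -4 + 4*t
s = -6253 (s = -169*37 = -6253)
sqrt(s + S(L(-10), c(8))) = sqrt(-6253 + (-4 + 4*1)) = sqrt(-6253 + (-4 + 4)) = sqrt(-6253 + 0) = sqrt(-6253) = 13*I*sqrt(37)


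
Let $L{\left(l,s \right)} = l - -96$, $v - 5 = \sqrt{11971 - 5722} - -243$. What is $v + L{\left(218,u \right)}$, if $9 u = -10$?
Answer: $562 + \sqrt{6249} \approx 641.05$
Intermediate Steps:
$u = - \frac{10}{9}$ ($u = \frac{1}{9} \left(-10\right) = - \frac{10}{9} \approx -1.1111$)
$v = 248 + \sqrt{6249}$ ($v = 5 + \left(\sqrt{11971 - 5722} - -243\right) = 5 + \left(\sqrt{6249} + 243\right) = 5 + \left(243 + \sqrt{6249}\right) = 248 + \sqrt{6249} \approx 327.05$)
$L{\left(l,s \right)} = 96 + l$ ($L{\left(l,s \right)} = l + 96 = 96 + l$)
$v + L{\left(218,u \right)} = \left(248 + \sqrt{6249}\right) + \left(96 + 218\right) = \left(248 + \sqrt{6249}\right) + 314 = 562 + \sqrt{6249}$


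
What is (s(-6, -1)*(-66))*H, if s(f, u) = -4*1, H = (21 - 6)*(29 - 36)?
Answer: -27720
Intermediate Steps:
H = -105 (H = 15*(-7) = -105)
s(f, u) = -4
(s(-6, -1)*(-66))*H = -4*(-66)*(-105) = 264*(-105) = -27720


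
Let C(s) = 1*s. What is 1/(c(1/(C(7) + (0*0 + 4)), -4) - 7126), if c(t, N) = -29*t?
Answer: -11/78415 ≈ -0.00014028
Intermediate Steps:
C(s) = s
1/(c(1/(C(7) + (0*0 + 4)), -4) - 7126) = 1/(-29/(7 + (0*0 + 4)) - 7126) = 1/(-29/(7 + (0 + 4)) - 7126) = 1/(-29/(7 + 4) - 7126) = 1/(-29/11 - 7126) = 1/(-78415/11) = -11/78415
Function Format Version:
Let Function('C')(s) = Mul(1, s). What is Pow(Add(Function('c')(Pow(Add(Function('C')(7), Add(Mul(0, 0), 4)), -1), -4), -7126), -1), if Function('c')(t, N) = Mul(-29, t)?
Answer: Rational(-11, 78415) ≈ -0.00014028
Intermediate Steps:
Function('C')(s) = s
Pow(Add(Function('c')(Pow(Add(Function('C')(7), Add(Mul(0, 0), 4)), -1), -4), -7126), -1) = Pow(Add(Mul(-29, Pow(Add(7, Add(Mul(0, 0), 4)), -1)), -7126), -1) = Pow(Add(Mul(-29, Pow(Add(7, Add(0, 4)), -1)), -7126), -1) = Pow(Add(Mul(-29, Pow(Add(7, 4), -1)), -7126), -1) = Pow(Add(Mul(-29, Pow(11, -1)), -7126), -1) = Pow(Add(Mul(-29, Rational(1, 11)), -7126), -1) = Pow(Add(Rational(-29, 11), -7126), -1) = Pow(Rational(-78415, 11), -1) = Rational(-11, 78415)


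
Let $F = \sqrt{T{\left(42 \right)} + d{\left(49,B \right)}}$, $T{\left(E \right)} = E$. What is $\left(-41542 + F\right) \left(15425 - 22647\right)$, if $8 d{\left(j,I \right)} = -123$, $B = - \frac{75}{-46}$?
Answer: $300016324 - \frac{3611 \sqrt{426}}{2} \approx 2.9998 \cdot 10^{8}$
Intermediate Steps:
$B = \frac{75}{46}$ ($B = \left(-75\right) \left(- \frac{1}{46}\right) = \frac{75}{46} \approx 1.6304$)
$d{\left(j,I \right)} = - \frac{123}{8}$ ($d{\left(j,I \right)} = \frac{1}{8} \left(-123\right) = - \frac{123}{8}$)
$F = \frac{\sqrt{426}}{4}$ ($F = \sqrt{42 - \frac{123}{8}} = \sqrt{\frac{213}{8}} = \frac{\sqrt{426}}{4} \approx 5.1599$)
$\left(-41542 + F\right) \left(15425 - 22647\right) = \left(-41542 + \frac{\sqrt{426}}{4}\right) \left(15425 - 22647\right) = \left(-41542 + \frac{\sqrt{426}}{4}\right) \left(-7222\right) = 300016324 - \frac{3611 \sqrt{426}}{2}$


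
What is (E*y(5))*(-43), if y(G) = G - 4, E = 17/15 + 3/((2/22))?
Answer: -22016/15 ≈ -1467.7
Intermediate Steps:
E = 512/15 (E = 17*(1/15) + 3/((2*(1/22))) = 17/15 + 3/(1/11) = 17/15 + 3*11 = 17/15 + 33 = 512/15 ≈ 34.133)
y(G) = -4 + G
(E*y(5))*(-43) = (512*(-4 + 5)/15)*(-43) = ((512/15)*1)*(-43) = (512/15)*(-43) = -22016/15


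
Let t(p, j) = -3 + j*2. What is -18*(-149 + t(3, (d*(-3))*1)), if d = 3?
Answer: 3060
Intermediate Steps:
t(p, j) = -3 + 2*j
-18*(-149 + t(3, (d*(-3))*1)) = -18*(-149 + (-3 + 2*((3*(-3))*1))) = -18*(-149 + (-3 + 2*(-9*1))) = -18*(-149 + (-3 + 2*(-9))) = -18*(-149 + (-3 - 18)) = -18*(-149 - 21) = -18*(-170) = 3060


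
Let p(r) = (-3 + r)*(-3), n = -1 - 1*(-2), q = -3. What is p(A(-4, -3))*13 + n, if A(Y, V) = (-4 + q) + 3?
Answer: 274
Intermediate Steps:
n = 1 (n = -1 + 2 = 1)
A(Y, V) = -4 (A(Y, V) = (-4 - 3) + 3 = -7 + 3 = -4)
p(r) = 9 - 3*r
p(A(-4, -3))*13 + n = (9 - 3*(-4))*13 + 1 = (9 + 12)*13 + 1 = 21*13 + 1 = 273 + 1 = 274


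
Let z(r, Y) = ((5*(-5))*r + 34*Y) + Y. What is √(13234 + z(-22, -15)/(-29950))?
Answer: √18993488538/1198 ≈ 115.04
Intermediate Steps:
z(r, Y) = -25*r + 35*Y (z(r, Y) = (-25*r + 34*Y) + Y = -25*r + 35*Y)
√(13234 + z(-22, -15)/(-29950)) = √(13234 + (-25*(-22) + 35*(-15))/(-29950)) = √(13234 + (550 - 525)*(-1/29950)) = √(13234 + 25*(-1/29950)) = √(13234 - 1/1198) = √(15854331/1198) = √18993488538/1198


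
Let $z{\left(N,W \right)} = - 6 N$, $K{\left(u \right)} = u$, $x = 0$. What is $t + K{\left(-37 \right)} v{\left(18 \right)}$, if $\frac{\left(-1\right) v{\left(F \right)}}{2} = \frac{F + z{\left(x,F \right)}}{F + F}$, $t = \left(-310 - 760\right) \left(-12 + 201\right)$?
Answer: $-202193$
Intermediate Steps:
$t = -202230$ ($t = \left(-1070\right) 189 = -202230$)
$v{\left(F \right)} = -1$ ($v{\left(F \right)} = - 2 \frac{F - 0}{F + F} = - 2 \frac{F + 0}{2 F} = - 2 F \frac{1}{2 F} = \left(-2\right) \frac{1}{2} = -1$)
$t + K{\left(-37 \right)} v{\left(18 \right)} = -202230 - -37 = -202230 + 37 = -202193$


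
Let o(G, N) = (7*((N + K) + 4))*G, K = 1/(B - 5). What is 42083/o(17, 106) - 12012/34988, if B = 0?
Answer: 1644311012/571450257 ≈ 2.8774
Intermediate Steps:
K = -⅕ (K = 1/(0 - 5) = 1/(-5) = -⅕ ≈ -0.20000)
o(G, N) = G*(133/5 + 7*N) (o(G, N) = (7*((N - ⅕) + 4))*G = (7*((-⅕ + N) + 4))*G = (7*(19/5 + N))*G = (133/5 + 7*N)*G = G*(133/5 + 7*N))
42083/o(17, 106) - 12012/34988 = 42083/(((7/5)*17*(19 + 5*106))) - 12012/34988 = 42083/(((7/5)*17*(19 + 530))) - 12012*1/34988 = 42083/(((7/5)*17*549)) - 3003/8747 = 42083/(65331/5) - 3003/8747 = 42083*(5/65331) - 3003/8747 = 210415/65331 - 3003/8747 = 1644311012/571450257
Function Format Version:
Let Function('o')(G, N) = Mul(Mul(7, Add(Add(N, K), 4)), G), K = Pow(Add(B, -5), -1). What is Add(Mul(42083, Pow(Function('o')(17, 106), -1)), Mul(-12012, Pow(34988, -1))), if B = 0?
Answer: Rational(1644311012, 571450257) ≈ 2.8774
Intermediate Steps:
K = Rational(-1, 5) (K = Pow(Add(0, -5), -1) = Pow(-5, -1) = Rational(-1, 5) ≈ -0.20000)
Function('o')(G, N) = Mul(G, Add(Rational(133, 5), Mul(7, N))) (Function('o')(G, N) = Mul(Mul(7, Add(Add(N, Rational(-1, 5)), 4)), G) = Mul(Mul(7, Add(Add(Rational(-1, 5), N), 4)), G) = Mul(Mul(7, Add(Rational(19, 5), N)), G) = Mul(Add(Rational(133, 5), Mul(7, N)), G) = Mul(G, Add(Rational(133, 5), Mul(7, N))))
Add(Mul(42083, Pow(Function('o')(17, 106), -1)), Mul(-12012, Pow(34988, -1))) = Add(Mul(42083, Pow(Mul(Rational(7, 5), 17, Add(19, Mul(5, 106))), -1)), Mul(-12012, Pow(34988, -1))) = Add(Mul(42083, Pow(Mul(Rational(7, 5), 17, Add(19, 530)), -1)), Mul(-12012, Rational(1, 34988))) = Add(Mul(42083, Pow(Mul(Rational(7, 5), 17, 549), -1)), Rational(-3003, 8747)) = Add(Mul(42083, Pow(Rational(65331, 5), -1)), Rational(-3003, 8747)) = Add(Mul(42083, Rational(5, 65331)), Rational(-3003, 8747)) = Add(Rational(210415, 65331), Rational(-3003, 8747)) = Rational(1644311012, 571450257)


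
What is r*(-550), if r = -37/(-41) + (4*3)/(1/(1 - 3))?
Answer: 520850/41 ≈ 12704.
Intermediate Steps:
r = -947/41 (r = -37*(-1/41) + 12/(1/(-2)) = 37/41 + 12/(-1/2) = 37/41 + 12*(-2) = 37/41 - 24 = -947/41 ≈ -23.098)
r*(-550) = -947/41*(-550) = 520850/41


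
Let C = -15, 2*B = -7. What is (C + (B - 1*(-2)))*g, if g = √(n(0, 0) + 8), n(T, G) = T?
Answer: -33*√2 ≈ -46.669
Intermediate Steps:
B = -7/2 (B = (½)*(-7) = -7/2 ≈ -3.5000)
g = 2*√2 (g = √(0 + 8) = √8 = 2*√2 ≈ 2.8284)
(C + (B - 1*(-2)))*g = (-15 + (-7/2 - 1*(-2)))*(2*√2) = (-15 + (-7/2 + 2))*(2*√2) = (-15 - 3/2)*(2*√2) = -33*√2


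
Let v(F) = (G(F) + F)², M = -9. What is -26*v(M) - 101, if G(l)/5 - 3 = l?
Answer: -39647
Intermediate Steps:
G(l) = 15 + 5*l
v(F) = (15 + 6*F)² (v(F) = ((15 + 5*F) + F)² = (15 + 6*F)²)
-26*v(M) - 101 = -234*(5 + 2*(-9))² - 101 = -234*(5 - 18)² - 101 = -234*(-13)² - 101 = -234*169 - 101 = -26*1521 - 101 = -39546 - 101 = -39647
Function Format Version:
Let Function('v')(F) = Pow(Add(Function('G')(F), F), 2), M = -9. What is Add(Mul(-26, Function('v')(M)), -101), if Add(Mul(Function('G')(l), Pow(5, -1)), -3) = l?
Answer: -39647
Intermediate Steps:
Function('G')(l) = Add(15, Mul(5, l))
Function('v')(F) = Pow(Add(15, Mul(6, F)), 2) (Function('v')(F) = Pow(Add(Add(15, Mul(5, F)), F), 2) = Pow(Add(15, Mul(6, F)), 2))
Add(Mul(-26, Function('v')(M)), -101) = Add(Mul(-26, Mul(9, Pow(Add(5, Mul(2, -9)), 2))), -101) = Add(Mul(-26, Mul(9, Pow(Add(5, -18), 2))), -101) = Add(Mul(-26, Mul(9, Pow(-13, 2))), -101) = Add(Mul(-26, Mul(9, 169)), -101) = Add(Mul(-26, 1521), -101) = Add(-39546, -101) = -39647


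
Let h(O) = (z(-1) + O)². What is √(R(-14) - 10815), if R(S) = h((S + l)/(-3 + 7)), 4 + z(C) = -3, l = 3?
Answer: I*√171519/4 ≈ 103.54*I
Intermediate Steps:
z(C) = -7 (z(C) = -4 - 3 = -7)
h(O) = (-7 + O)²
R(S) = (-25/4 + S/4)² (R(S) = (-7 + (S + 3)/(-3 + 7))² = (-7 + (3 + S)/4)² = (-7 + (3 + S)*(¼))² = (-7 + (¾ + S/4))² = (-25/4 + S/4)²)
√(R(-14) - 10815) = √((-25 - 14)²/16 - 10815) = √((1/16)*(-39)² - 10815) = √((1/16)*1521 - 10815) = √(1521/16 - 10815) = √(-171519/16) = I*√171519/4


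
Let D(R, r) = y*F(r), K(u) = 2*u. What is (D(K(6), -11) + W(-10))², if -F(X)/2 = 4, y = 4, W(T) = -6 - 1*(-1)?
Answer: 1369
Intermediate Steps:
W(T) = -5 (W(T) = -6 + 1 = -5)
F(X) = -8 (F(X) = -2*4 = -8)
D(R, r) = -32 (D(R, r) = 4*(-8) = -32)
(D(K(6), -11) + W(-10))² = (-32 - 5)² = (-37)² = 1369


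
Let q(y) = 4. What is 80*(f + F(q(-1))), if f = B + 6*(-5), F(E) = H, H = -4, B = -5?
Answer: -3120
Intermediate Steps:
F(E) = -4
f = -35 (f = -5 + 6*(-5) = -5 - 30 = -35)
80*(f + F(q(-1))) = 80*(-35 - 4) = 80*(-39) = -3120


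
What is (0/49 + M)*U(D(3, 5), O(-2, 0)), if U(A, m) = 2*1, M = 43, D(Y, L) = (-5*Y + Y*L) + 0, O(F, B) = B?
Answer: 86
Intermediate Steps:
D(Y, L) = -5*Y + L*Y (D(Y, L) = (-5*Y + L*Y) + 0 = -5*Y + L*Y)
U(A, m) = 2
(0/49 + M)*U(D(3, 5), O(-2, 0)) = (0/49 + 43)*2 = (0*(1/49) + 43)*2 = (0 + 43)*2 = 43*2 = 86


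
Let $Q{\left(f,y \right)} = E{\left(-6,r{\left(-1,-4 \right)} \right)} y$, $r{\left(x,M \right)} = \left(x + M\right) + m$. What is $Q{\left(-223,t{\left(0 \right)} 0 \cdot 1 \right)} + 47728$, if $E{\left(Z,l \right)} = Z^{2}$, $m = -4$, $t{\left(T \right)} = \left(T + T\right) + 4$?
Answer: $47728$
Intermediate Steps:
$t{\left(T \right)} = 4 + 2 T$ ($t{\left(T \right)} = 2 T + 4 = 4 + 2 T$)
$r{\left(x,M \right)} = -4 + M + x$ ($r{\left(x,M \right)} = \left(x + M\right) - 4 = \left(M + x\right) - 4 = -4 + M + x$)
$Q{\left(f,y \right)} = 36 y$ ($Q{\left(f,y \right)} = \left(-6\right)^{2} y = 36 y$)
$Q{\left(-223,t{\left(0 \right)} 0 \cdot 1 \right)} + 47728 = 36 \left(4 + 2 \cdot 0\right) 0 \cdot 1 + 47728 = 36 \left(4 + 0\right) 0 \cdot 1 + 47728 = 36 \cdot 4 \cdot 0 \cdot 1 + 47728 = 36 \cdot 0 \cdot 1 + 47728 = 36 \cdot 0 + 47728 = 0 + 47728 = 47728$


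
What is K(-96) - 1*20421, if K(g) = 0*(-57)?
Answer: -20421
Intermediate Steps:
K(g) = 0
K(-96) - 1*20421 = 0 - 1*20421 = 0 - 20421 = -20421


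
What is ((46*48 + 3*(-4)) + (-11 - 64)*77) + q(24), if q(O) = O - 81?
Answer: -3636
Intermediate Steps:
q(O) = -81 + O
((46*48 + 3*(-4)) + (-11 - 64)*77) + q(24) = ((46*48 + 3*(-4)) + (-11 - 64)*77) + (-81 + 24) = ((2208 - 12) - 75*77) - 57 = (2196 - 5775) - 57 = -3579 - 57 = -3636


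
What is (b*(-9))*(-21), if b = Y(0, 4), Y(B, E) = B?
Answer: 0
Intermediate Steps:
b = 0
(b*(-9))*(-21) = (0*(-9))*(-21) = 0*(-21) = 0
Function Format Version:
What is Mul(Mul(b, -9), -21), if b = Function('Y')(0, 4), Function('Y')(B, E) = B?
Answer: 0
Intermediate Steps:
b = 0
Mul(Mul(b, -9), -21) = Mul(Mul(0, -9), -21) = Mul(0, -21) = 0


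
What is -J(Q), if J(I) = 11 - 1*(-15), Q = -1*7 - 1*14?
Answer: -26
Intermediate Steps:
Q = -21 (Q = -7 - 14 = -21)
J(I) = 26 (J(I) = 11 + 15 = 26)
-J(Q) = -1*26 = -26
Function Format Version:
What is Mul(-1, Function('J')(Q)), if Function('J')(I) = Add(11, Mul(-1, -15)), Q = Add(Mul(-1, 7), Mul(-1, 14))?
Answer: -26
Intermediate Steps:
Q = -21 (Q = Add(-7, -14) = -21)
Function('J')(I) = 26 (Function('J')(I) = Add(11, 15) = 26)
Mul(-1, Function('J')(Q)) = Mul(-1, 26) = -26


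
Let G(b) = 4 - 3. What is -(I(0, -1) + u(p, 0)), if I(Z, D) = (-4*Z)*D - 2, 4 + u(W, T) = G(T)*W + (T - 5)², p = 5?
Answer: -24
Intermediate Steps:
G(b) = 1
u(W, T) = -4 + W + (-5 + T)² (u(W, T) = -4 + (1*W + (T - 5)²) = -4 + (W + (-5 + T)²) = -4 + W + (-5 + T)²)
I(Z, D) = -2 - 4*D*Z (I(Z, D) = -4*D*Z - 2 = -2 - 4*D*Z)
-(I(0, -1) + u(p, 0)) = -((-2 - 4*(-1)*0) + (-4 + 5 + (-5 + 0)²)) = -((-2 + 0) + (-4 + 5 + (-5)²)) = -(-2 + (-4 + 5 + 25)) = -(-2 + 26) = -1*24 = -24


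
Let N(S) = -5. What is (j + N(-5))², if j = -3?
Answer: 64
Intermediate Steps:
(j + N(-5))² = (-3 - 5)² = (-8)² = 64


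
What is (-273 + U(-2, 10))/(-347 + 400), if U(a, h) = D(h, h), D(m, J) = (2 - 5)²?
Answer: -264/53 ≈ -4.9811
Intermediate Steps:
D(m, J) = 9 (D(m, J) = (-3)² = 9)
U(a, h) = 9
(-273 + U(-2, 10))/(-347 + 400) = (-273 + 9)/(-347 + 400) = -264/53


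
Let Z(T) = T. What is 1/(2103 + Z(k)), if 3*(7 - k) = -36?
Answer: 1/2122 ≈ 0.00047125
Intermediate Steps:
k = 19 (k = 7 - ⅓*(-36) = 7 + 12 = 19)
1/(2103 + Z(k)) = 1/(2103 + 19) = 1/2122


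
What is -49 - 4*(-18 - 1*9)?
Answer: 59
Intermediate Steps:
-49 - 4*(-18 - 1*9) = -49 - 4*(-18 - 9) = -49 - 4*(-27) = -49 + 108 = 59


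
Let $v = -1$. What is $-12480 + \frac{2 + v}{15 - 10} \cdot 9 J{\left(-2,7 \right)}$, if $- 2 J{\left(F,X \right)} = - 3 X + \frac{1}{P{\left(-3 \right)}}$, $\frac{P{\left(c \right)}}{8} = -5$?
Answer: $- \frac{4984431}{400} \approx -12461.0$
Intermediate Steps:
$P{\left(c \right)} = -40$ ($P{\left(c \right)} = 8 \left(-5\right) = -40$)
$J{\left(F,X \right)} = \frac{1}{80} + \frac{3 X}{2}$ ($J{\left(F,X \right)} = - \frac{- 3 X + \frac{1}{-40}}{2} = - \frac{- 3 X - \frac{1}{40}}{2} = - \frac{- \frac{1}{40} - 3 X}{2} = \frac{1}{80} + \frac{3 X}{2}$)
$-12480 + \frac{2 + v}{15 - 10} \cdot 9 J{\left(-2,7 \right)} = -12480 + \frac{2 - 1}{15 - 10} \cdot 9 \left(\frac{1}{80} + \frac{3}{2} \cdot 7\right) = -12480 + 1 \cdot \frac{1}{5} \cdot 9 \left(\frac{1}{80} + \frac{21}{2}\right) = -12480 + 1 \cdot \frac{1}{5} \cdot 9 \cdot \frac{841}{80} = -12480 + \frac{1}{5} \cdot 9 \cdot \frac{841}{80} = -12480 + \frac{9}{5} \cdot \frac{841}{80} = -12480 + \frac{7569}{400} = - \frac{4984431}{400}$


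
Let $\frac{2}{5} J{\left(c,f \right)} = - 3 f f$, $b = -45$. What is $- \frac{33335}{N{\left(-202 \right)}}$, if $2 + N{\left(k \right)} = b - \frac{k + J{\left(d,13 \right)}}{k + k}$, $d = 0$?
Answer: $\frac{5386936}{8183} \approx 658.31$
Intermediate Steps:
$J{\left(c,f \right)} = - \frac{15 f^{2}}{2}$ ($J{\left(c,f \right)} = \frac{5 - 3 f f}{2} = \frac{5 \left(- 3 f^{2}\right)}{2} = - \frac{15 f^{2}}{2}$)
$N{\left(k \right)} = -47 - \frac{- \frac{2535}{2} + k}{2 k}$ ($N{\left(k \right)} = -2 - \left(45 + \frac{k - \frac{15 \cdot 13^{2}}{2}}{k + k}\right) = -2 - \left(45 + \frac{k - \frac{2535}{2}}{2 k}\right) = -2 - \left(45 + \left(k - \frac{2535}{2}\right) \frac{1}{2 k}\right) = -2 - \left(45 + \left(- \frac{2535}{2} + k\right) \frac{1}{2 k}\right) = -2 - \left(45 + \frac{- \frac{2535}{2} + k}{2 k}\right) = -47 - \frac{- \frac{2535}{2} + k}{2 k}$)
$- \frac{33335}{N{\left(-202 \right)}} = - \frac{33335}{\frac{5}{4} \frac{1}{-202} \left(507 - -7676\right)} = - \frac{33335}{\frac{5}{4} \left(- \frac{1}{202}\right) \left(507 + 7676\right)} = - \frac{33335}{\frac{5}{4} \left(- \frac{1}{202}\right) 8183} = - \frac{33335}{- \frac{40915}{808}} = \left(-33335\right) \left(- \frac{808}{40915}\right) = \frac{5386936}{8183}$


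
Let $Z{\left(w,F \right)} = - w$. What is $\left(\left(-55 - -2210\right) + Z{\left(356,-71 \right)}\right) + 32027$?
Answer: $33826$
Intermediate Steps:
$\left(\left(-55 - -2210\right) + Z{\left(356,-71 \right)}\right) + 32027 = \left(\left(-55 - -2210\right) - 356\right) + 32027 = \left(\left(-55 + 2210\right) - 356\right) + 32027 = \left(2155 - 356\right) + 32027 = 1799 + 32027 = 33826$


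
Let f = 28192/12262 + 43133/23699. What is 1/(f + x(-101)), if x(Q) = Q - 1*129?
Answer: -145298569/32820161343 ≈ -0.0044271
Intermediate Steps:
x(Q) = -129 + Q (x(Q) = Q - 129 = -129 + Q)
f = 598509527/145298569 (f = 28192*(1/12262) + 43133*(1/23699) = 14096/6131 + 43133/23699 = 598509527/145298569 ≈ 4.1192)
1/(f + x(-101)) = 1/(598509527/145298569 + (-129 - 101)) = 1/(598509527/145298569 - 230) = 1/(-32820161343/145298569) = -145298569/32820161343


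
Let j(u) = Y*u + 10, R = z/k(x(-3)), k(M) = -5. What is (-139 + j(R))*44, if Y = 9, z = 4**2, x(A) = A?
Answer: -34716/5 ≈ -6943.2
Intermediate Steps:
z = 16
R = -16/5 (R = 16/(-5) = 16*(-1/5) = -16/5 ≈ -3.2000)
j(u) = 10 + 9*u (j(u) = 9*u + 10 = 10 + 9*u)
(-139 + j(R))*44 = (-139 + (10 + 9*(-16/5)))*44 = (-139 + (10 - 144/5))*44 = (-139 - 94/5)*44 = -789/5*44 = -34716/5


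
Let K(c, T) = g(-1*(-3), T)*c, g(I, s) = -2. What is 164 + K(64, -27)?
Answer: 36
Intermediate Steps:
K(c, T) = -2*c
164 + K(64, -27) = 164 - 2*64 = 164 - 128 = 36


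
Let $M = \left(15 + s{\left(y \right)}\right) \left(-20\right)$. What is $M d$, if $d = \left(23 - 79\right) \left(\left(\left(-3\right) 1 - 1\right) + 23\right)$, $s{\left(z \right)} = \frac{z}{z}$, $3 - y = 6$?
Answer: $340480$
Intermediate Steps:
$y = -3$ ($y = 3 - 6 = -3$)
$s{\left(z \right)} = 1$
$M = -320$ ($M = \left(15 + 1\right) \left(-20\right) = 16 \left(-20\right) = -320$)
$d = -1064$ ($d = - 56 \left(\left(-3 - 1\right) + 23\right) = - 56 \left(-4 + 23\right) = \left(-56\right) 19 = -1064$)
$M d = \left(-320\right) \left(-1064\right) = 340480$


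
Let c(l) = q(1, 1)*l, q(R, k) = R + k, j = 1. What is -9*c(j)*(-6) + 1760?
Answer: 1868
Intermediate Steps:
c(l) = 2*l (c(l) = (1 + 1)*l = 2*l)
-9*c(j)*(-6) + 1760 = -18*(-6) + 1760 = 108 + 1760 = 1868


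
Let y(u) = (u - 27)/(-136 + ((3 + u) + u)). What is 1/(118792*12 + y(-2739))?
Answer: 5611/7998505710 ≈ 7.0151e-7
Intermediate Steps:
y(u) = (-27 + u)/(-133 + 2*u) (y(u) = (-27 + u)/(-136 + (3 + 2*u)) = (-27 + u)/(-133 + 2*u))
1/(118792*12 + y(-2739)) = 1/(118792*12 + (-27 - 2739)/(-133 + 2*(-2739))) = 1/(1425504 - 2766/(-133 - 5478)) = 1/(1425504 - 2766/(-5611)) = 1/(1425504 - 1/5611*(-2766)) = 1/(1425504 + 2766/5611) = 1/(7998505710/5611) = 5611/7998505710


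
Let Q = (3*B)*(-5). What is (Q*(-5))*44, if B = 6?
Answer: 19800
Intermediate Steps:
Q = -90 (Q = (3*6)*(-5) = 18*(-5) = -90)
(Q*(-5))*44 = -90*(-5)*44 = 450*44 = 19800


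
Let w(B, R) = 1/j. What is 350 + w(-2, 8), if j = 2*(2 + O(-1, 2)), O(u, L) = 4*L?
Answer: 7001/20 ≈ 350.05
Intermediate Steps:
j = 20 (j = 2*(2 + 4*2) = 2*(2 + 8) = 2*10 = 20)
w(B, R) = 1/20
350 + w(-2, 8) = 350 + 1/20 = 7001/20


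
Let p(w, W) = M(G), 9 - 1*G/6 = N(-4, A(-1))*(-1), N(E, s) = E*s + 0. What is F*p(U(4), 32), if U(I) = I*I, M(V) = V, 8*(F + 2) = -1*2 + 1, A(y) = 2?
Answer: -51/4 ≈ -12.750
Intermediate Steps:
N(E, s) = E*s
G = 6 (G = 54 - 6*(-4*2)*(-1) = 54 - (-48)*(-1) = 54 - 6*8 = 54 - 48 = 6)
F = -17/8 (F = -2 + (-1*2 + 1)/8 = -2 + (-2 + 1)/8 = -2 + (⅛)*(-1) = -2 - ⅛ = -17/8 ≈ -2.1250)
U(I) = I²
p(w, W) = 6
F*p(U(4), 32) = -17/8*6 = -51/4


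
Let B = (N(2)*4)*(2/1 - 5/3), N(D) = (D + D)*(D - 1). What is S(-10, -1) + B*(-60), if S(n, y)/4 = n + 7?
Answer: -332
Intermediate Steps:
S(n, y) = 28 + 4*n (S(n, y) = 4*(n + 7) = 4*(7 + n) = 28 + 4*n)
N(D) = 2*D*(-1 + D) (N(D) = (2*D)*(-1 + D) = 2*D*(-1 + D))
B = 16/3 (B = ((2*2*(-1 + 2))*4)*(2/1 - 5/3) = ((2*2*1)*4)*(2*1 - 5*1/3) = (4*4)*(2 - 5/3) = 16*(1/3) = 16/3 ≈ 5.3333)
S(-10, -1) + B*(-60) = (28 + 4*(-10)) + (16/3)*(-60) = (28 - 40) - 320 = -12 - 320 = -332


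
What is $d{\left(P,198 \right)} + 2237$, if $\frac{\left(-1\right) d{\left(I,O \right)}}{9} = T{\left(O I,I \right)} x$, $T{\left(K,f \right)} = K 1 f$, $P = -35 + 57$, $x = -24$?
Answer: $20701949$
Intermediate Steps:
$P = 22$
$T{\left(K,f \right)} = K f$
$d{\left(I,O \right)} = 216 O I^{2}$ ($d{\left(I,O \right)} = - 9 O I I \left(-24\right) = - 9 I O I \left(-24\right) = - 9 O I^{2} \left(-24\right) = - 9 \left(- 24 O I^{2}\right) = 216 O I^{2}$)
$d{\left(P,198 \right)} + 2237 = 216 \cdot 198 \cdot 22^{2} + 2237 = 216 \cdot 198 \cdot 484 + 2237 = 20699712 + 2237 = 20701949$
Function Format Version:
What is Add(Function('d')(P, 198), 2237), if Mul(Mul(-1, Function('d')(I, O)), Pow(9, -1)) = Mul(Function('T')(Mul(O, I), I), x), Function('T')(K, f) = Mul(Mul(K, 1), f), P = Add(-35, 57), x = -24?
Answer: 20701949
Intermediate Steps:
P = 22
Function('T')(K, f) = Mul(K, f)
Function('d')(I, O) = Mul(216, O, Pow(I, 2)) (Function('d')(I, O) = Mul(-9, Mul(Mul(Mul(O, I), I), -24)) = Mul(-9, Mul(Mul(Mul(I, O), I), -24)) = Mul(-9, Mul(Mul(O, Pow(I, 2)), -24)) = Mul(-9, Mul(-24, O, Pow(I, 2))) = Mul(216, O, Pow(I, 2)))
Add(Function('d')(P, 198), 2237) = Add(Mul(216, 198, Pow(22, 2)), 2237) = Add(Mul(216, 198, 484), 2237) = Add(20699712, 2237) = 20701949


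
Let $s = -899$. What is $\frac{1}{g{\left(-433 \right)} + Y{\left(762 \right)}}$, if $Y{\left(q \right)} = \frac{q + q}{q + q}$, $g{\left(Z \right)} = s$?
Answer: $- \frac{1}{898} \approx -0.0011136$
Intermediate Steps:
$g{\left(Z \right)} = -899$
$Y{\left(q \right)} = 1$ ($Y{\left(q \right)} = \frac{2 q}{2 q} = 2 q \frac{1}{2 q} = 1$)
$\frac{1}{g{\left(-433 \right)} + Y{\left(762 \right)}} = \frac{1}{-899 + 1} = \frac{1}{-898} = - \frac{1}{898}$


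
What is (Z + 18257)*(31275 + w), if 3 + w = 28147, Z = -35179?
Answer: -1005488318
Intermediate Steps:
w = 28144 (w = -3 + 28147 = 28144)
(Z + 18257)*(31275 + w) = (-35179 + 18257)*(31275 + 28144) = -16922*59419 = -1005488318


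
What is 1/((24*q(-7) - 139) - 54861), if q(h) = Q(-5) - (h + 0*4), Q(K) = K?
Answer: -1/54952 ≈ -1.8198e-5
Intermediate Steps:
q(h) = -5 - h (q(h) = -5 - (h + 0*4) = -5 - (h + 0) = -5 - h)
1/((24*q(-7) - 139) - 54861) = 1/((24*(-5 - 1*(-7)) - 139) - 54861) = 1/((24*(-5 + 7) - 139) - 54861) = 1/((24*2 - 139) - 54861) = 1/((48 - 139) - 54861) = 1/(-91 - 54861) = 1/(-54952) = -1/54952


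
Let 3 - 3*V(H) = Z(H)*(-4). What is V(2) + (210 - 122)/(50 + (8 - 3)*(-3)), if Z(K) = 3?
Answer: 263/35 ≈ 7.5143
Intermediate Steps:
V(H) = 5 (V(H) = 1 - (-4) = 1 - ⅓*(-12) = 1 + 4 = 5)
V(2) + (210 - 122)/(50 + (8 - 3)*(-3)) = 5 + (210 - 122)/(50 + (8 - 3)*(-3)) = 5 + 88/(50 + 5*(-3)) = 5 + 88/(50 - 15) = 5 + 88/35 = 263/35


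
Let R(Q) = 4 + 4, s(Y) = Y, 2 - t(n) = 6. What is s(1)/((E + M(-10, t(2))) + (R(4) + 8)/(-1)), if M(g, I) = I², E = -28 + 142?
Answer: 1/114 ≈ 0.0087719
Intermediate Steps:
E = 114
t(n) = -4 (t(n) = 2 - 1*6 = 2 - 6 = -4)
R(Q) = 8
s(1)/((E + M(-10, t(2))) + (R(4) + 8)/(-1)) = 1/((114 + (-4)²) + (8 + 8)/(-1)) = 1/((114 + 16) + 16*(-1)) = 1/(130 - 16) = 1/114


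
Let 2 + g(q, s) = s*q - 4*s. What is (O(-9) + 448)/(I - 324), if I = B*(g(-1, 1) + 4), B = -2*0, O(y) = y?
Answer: -439/324 ≈ -1.3549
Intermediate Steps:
g(q, s) = -2 - 4*s + q*s (g(q, s) = -2 + (s*q - 4*s) = -2 + (q*s - 4*s) = -2 + (-4*s + q*s) = -2 - 4*s + q*s)
B = 0
I = 0 (I = 0*((-2 - 4*1 - 1*1) + 4) = 0*((-2 - 4 - 1) + 4) = 0*(-7 + 4) = 0*(-3) = 0)
(O(-9) + 448)/(I - 324) = (-9 + 448)/(0 - 324) = 439/(-324) = 439*(-1/324) = -439/324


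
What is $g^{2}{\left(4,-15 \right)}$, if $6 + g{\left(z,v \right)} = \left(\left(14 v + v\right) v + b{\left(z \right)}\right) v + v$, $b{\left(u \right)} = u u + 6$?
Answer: $2598552576$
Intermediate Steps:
$b{\left(u \right)} = 6 + u^{2}$ ($b{\left(u \right)} = u^{2} + 6 = 6 + u^{2}$)
$g{\left(z,v \right)} = -6 + v + v \left(6 + z^{2} + 15 v^{2}\right)$ ($g{\left(z,v \right)} = -6 + \left(\left(\left(14 v + v\right) v + \left(6 + z^{2}\right)\right) v + v\right) = -6 + \left(\left(15 v v + \left(6 + z^{2}\right)\right) v + v\right) = -6 + \left(\left(15 v^{2} + \left(6 + z^{2}\right)\right) v + v\right) = -6 + \left(\left(6 + z^{2} + 15 v^{2}\right) v + v\right) = -6 + \left(v \left(6 + z^{2} + 15 v^{2}\right) + v\right) = -6 + \left(v + v \left(6 + z^{2} + 15 v^{2}\right)\right) = -6 + v + v \left(6 + z^{2} + 15 v^{2}\right)$)
$g^{2}{\left(4,-15 \right)} = \left(-6 - 15 + 15 \left(-15\right)^{3} - 15 \left(6 + 4^{2}\right)\right)^{2} = \left(-6 - 15 + 15 \left(-3375\right) - 15 \left(6 + 16\right)\right)^{2} = \left(-6 - 15 - 50625 - 330\right)^{2} = \left(-50976\right)^{2} = 2598552576$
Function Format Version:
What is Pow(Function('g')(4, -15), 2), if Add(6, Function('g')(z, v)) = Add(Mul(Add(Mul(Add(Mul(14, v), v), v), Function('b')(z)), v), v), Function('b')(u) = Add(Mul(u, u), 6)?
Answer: 2598552576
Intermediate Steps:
Function('b')(u) = Add(6, Pow(u, 2)) (Function('b')(u) = Add(Pow(u, 2), 6) = Add(6, Pow(u, 2)))
Function('g')(z, v) = Add(-6, v, Mul(v, Add(6, Pow(z, 2), Mul(15, Pow(v, 2))))) (Function('g')(z, v) = Add(-6, Add(Mul(Add(Mul(Add(Mul(14, v), v), v), Add(6, Pow(z, 2))), v), v)) = Add(-6, Add(Mul(Add(Mul(Mul(15, v), v), Add(6, Pow(z, 2))), v), v)) = Add(-6, Add(Mul(Add(Mul(15, Pow(v, 2)), Add(6, Pow(z, 2))), v), v)) = Add(-6, Add(Mul(Add(6, Pow(z, 2), Mul(15, Pow(v, 2))), v), v)) = Add(-6, Add(Mul(v, Add(6, Pow(z, 2), Mul(15, Pow(v, 2)))), v)) = Add(-6, Add(v, Mul(v, Add(6, Pow(z, 2), Mul(15, Pow(v, 2)))))) = Add(-6, v, Mul(v, Add(6, Pow(z, 2), Mul(15, Pow(v, 2))))))
Pow(Function('g')(4, -15), 2) = Pow(Add(-6, -15, Mul(15, Pow(-15, 3)), Mul(-15, Add(6, Pow(4, 2)))), 2) = Pow(Add(-6, -15, Mul(15, -3375), Mul(-15, Add(6, 16))), 2) = Pow(Add(-6, -15, -50625, Mul(-15, 22)), 2) = Pow(Add(-6, -15, -50625, -330), 2) = Pow(-50976, 2) = 2598552576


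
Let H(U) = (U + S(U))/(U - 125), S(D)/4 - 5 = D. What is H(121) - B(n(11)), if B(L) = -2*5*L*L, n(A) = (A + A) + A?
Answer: 42935/4 ≈ 10734.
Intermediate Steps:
S(D) = 20 + 4*D
n(A) = 3*A (n(A) = 2*A + A = 3*A)
B(L) = -10*L**2
H(U) = (20 + 5*U)/(-125 + U) (H(U) = (U + (20 + 4*U))/(U - 125) = (20 + 5*U)/(-125 + U))
H(121) - B(n(11)) = 5*(4 + 121)/(-125 + 121) - (-10)*(3*11)**2 = 5*125/(-4) - (-10)*33**2 = 5*(-1/4)*125 - (-10)*1089 = -625/4 - 1*(-10890) = -625/4 + 10890 = 42935/4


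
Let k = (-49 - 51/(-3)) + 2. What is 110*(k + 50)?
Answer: 2200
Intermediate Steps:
k = -30 (k = (-49 - 51*(-1/3)) + 2 = (-49 + 17) + 2 = -32 + 2 = -30)
110*(k + 50) = 110*(-30 + 50) = 110*20 = 2200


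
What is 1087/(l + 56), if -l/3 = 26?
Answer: -1087/22 ≈ -49.409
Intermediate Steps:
l = -78 (l = -3*26 = -78)
1087/(l + 56) = 1087/(-78 + 56) = 1087/(-22) = -1/22*1087 = -1087/22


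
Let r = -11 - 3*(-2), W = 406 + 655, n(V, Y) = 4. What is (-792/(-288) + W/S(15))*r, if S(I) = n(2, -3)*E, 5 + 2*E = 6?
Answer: -10665/4 ≈ -2666.3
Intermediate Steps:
E = ½ (E = -5/2 + (½)*6 = -5/2 + 3 = ½ ≈ 0.50000)
W = 1061
r = -5 (r = -11 + 6 = -5)
S(I) = 2 (S(I) = 4*(½) = 2)
(-792/(-288) + W/S(15))*r = (-792/(-288) + 1061/2)*(-5) = (-792*(-1/288) + 1061*(½))*(-5) = (11/4 + 1061/2)*(-5) = (2133/4)*(-5) = -10665/4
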